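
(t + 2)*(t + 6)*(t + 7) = t^3 + 15*t^2 + 68*t + 84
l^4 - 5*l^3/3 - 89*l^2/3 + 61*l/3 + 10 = (l - 6)*(l - 1)*(l + 1/3)*(l + 5)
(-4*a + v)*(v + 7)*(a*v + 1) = -4*a^2*v^2 - 28*a^2*v + a*v^3 + 7*a*v^2 - 4*a*v - 28*a + v^2 + 7*v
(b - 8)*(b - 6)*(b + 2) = b^3 - 12*b^2 + 20*b + 96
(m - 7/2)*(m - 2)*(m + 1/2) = m^3 - 5*m^2 + 17*m/4 + 7/2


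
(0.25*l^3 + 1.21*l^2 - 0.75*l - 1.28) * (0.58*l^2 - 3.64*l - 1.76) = 0.145*l^5 - 0.2082*l^4 - 5.2794*l^3 - 0.142*l^2 + 5.9792*l + 2.2528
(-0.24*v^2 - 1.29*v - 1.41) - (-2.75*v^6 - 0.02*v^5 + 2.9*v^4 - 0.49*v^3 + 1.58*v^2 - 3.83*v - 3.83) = 2.75*v^6 + 0.02*v^5 - 2.9*v^4 + 0.49*v^3 - 1.82*v^2 + 2.54*v + 2.42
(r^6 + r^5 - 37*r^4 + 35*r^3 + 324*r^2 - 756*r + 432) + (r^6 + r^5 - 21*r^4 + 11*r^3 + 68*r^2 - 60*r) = 2*r^6 + 2*r^5 - 58*r^4 + 46*r^3 + 392*r^2 - 816*r + 432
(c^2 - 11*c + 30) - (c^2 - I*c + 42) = -11*c + I*c - 12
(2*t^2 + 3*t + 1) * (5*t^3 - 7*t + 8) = 10*t^5 + 15*t^4 - 9*t^3 - 5*t^2 + 17*t + 8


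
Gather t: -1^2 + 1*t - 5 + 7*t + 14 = 8*t + 8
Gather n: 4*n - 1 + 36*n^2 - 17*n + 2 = 36*n^2 - 13*n + 1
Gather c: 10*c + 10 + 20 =10*c + 30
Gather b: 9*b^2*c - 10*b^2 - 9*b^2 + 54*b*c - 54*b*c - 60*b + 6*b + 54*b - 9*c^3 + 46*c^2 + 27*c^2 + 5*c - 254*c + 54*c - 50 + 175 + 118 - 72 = b^2*(9*c - 19) - 9*c^3 + 73*c^2 - 195*c + 171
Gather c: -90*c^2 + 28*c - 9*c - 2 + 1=-90*c^2 + 19*c - 1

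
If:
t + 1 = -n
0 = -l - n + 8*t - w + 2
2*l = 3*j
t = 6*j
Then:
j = 2*w/105 - 2/35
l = w/35 - 3/35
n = -4*w/35 - 23/35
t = 4*w/35 - 12/35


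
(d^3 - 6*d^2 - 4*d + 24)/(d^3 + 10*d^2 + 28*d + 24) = (d^2 - 8*d + 12)/(d^2 + 8*d + 12)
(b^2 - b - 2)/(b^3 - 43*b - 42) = (b - 2)/(b^2 - b - 42)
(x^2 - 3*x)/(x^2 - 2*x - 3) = x/(x + 1)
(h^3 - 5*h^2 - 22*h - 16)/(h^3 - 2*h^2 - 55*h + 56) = (h^2 + 3*h + 2)/(h^2 + 6*h - 7)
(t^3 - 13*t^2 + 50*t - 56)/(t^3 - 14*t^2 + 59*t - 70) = (t - 4)/(t - 5)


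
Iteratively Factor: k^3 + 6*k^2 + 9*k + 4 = (k + 4)*(k^2 + 2*k + 1) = (k + 1)*(k + 4)*(k + 1)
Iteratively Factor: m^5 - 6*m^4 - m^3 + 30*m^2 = (m)*(m^4 - 6*m^3 - m^2 + 30*m) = m^2*(m^3 - 6*m^2 - m + 30) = m^2*(m - 3)*(m^2 - 3*m - 10) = m^2*(m - 3)*(m + 2)*(m - 5)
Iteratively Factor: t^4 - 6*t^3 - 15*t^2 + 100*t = (t - 5)*(t^3 - t^2 - 20*t) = (t - 5)^2*(t^2 + 4*t) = (t - 5)^2*(t + 4)*(t)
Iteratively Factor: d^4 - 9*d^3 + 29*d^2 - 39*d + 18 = (d - 1)*(d^3 - 8*d^2 + 21*d - 18) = (d - 3)*(d - 1)*(d^2 - 5*d + 6) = (d - 3)*(d - 2)*(d - 1)*(d - 3)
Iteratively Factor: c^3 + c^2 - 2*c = (c - 1)*(c^2 + 2*c) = (c - 1)*(c + 2)*(c)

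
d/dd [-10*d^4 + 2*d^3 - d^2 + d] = -40*d^3 + 6*d^2 - 2*d + 1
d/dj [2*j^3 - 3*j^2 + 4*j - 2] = 6*j^2 - 6*j + 4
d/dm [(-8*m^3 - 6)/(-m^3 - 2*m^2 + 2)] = 2*m*(8*m^3 - 33*m - 12)/(m^6 + 4*m^5 + 4*m^4 - 4*m^3 - 8*m^2 + 4)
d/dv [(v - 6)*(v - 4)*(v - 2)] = 3*v^2 - 24*v + 44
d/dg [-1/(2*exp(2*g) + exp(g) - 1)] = (4*exp(g) + 1)*exp(g)/(2*exp(2*g) + exp(g) - 1)^2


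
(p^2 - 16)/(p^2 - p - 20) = (p - 4)/(p - 5)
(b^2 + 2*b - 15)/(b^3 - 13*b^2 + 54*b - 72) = (b + 5)/(b^2 - 10*b + 24)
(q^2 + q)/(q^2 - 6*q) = (q + 1)/(q - 6)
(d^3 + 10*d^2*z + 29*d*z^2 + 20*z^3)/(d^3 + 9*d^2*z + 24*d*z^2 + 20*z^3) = (d^2 + 5*d*z + 4*z^2)/(d^2 + 4*d*z + 4*z^2)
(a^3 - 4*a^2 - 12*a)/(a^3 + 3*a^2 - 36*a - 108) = a*(a + 2)/(a^2 + 9*a + 18)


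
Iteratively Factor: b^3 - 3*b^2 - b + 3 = (b - 3)*(b^2 - 1) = (b - 3)*(b - 1)*(b + 1)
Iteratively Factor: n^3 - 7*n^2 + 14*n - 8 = (n - 2)*(n^2 - 5*n + 4) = (n - 2)*(n - 1)*(n - 4)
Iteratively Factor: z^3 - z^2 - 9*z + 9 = (z - 1)*(z^2 - 9) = (z - 1)*(z + 3)*(z - 3)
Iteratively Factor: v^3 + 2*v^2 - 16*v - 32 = (v - 4)*(v^2 + 6*v + 8) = (v - 4)*(v + 2)*(v + 4)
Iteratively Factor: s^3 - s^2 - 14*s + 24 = (s - 3)*(s^2 + 2*s - 8) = (s - 3)*(s + 4)*(s - 2)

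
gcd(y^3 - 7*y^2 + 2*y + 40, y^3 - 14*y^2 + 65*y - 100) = y^2 - 9*y + 20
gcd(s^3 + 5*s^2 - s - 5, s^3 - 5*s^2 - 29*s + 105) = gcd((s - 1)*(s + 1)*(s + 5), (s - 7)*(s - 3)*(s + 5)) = s + 5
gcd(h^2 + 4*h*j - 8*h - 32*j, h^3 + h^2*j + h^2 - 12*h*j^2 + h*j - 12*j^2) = h + 4*j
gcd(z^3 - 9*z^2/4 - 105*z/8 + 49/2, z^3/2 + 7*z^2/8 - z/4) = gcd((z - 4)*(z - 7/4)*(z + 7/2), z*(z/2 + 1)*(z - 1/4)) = 1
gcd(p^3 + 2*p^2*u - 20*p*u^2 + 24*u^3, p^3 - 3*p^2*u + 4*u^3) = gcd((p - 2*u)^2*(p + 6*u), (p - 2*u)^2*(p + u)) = p^2 - 4*p*u + 4*u^2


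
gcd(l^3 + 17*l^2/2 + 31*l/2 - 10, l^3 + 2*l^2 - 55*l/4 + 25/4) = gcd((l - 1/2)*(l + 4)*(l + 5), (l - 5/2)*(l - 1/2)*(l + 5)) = l^2 + 9*l/2 - 5/2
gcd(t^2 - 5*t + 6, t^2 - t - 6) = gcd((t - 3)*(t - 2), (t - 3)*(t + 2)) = t - 3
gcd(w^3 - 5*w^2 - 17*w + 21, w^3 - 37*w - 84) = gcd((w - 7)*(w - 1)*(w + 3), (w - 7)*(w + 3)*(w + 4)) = w^2 - 4*w - 21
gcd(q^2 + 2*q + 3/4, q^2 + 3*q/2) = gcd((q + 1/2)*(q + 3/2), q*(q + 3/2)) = q + 3/2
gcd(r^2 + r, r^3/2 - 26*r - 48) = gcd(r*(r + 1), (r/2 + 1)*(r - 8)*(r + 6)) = 1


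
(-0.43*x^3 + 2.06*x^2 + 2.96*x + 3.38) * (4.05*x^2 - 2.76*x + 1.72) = -1.7415*x^5 + 9.5298*x^4 + 5.5628*x^3 + 9.0626*x^2 - 4.2376*x + 5.8136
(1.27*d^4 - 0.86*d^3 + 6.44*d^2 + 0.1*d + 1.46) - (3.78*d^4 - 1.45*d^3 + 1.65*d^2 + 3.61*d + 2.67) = -2.51*d^4 + 0.59*d^3 + 4.79*d^2 - 3.51*d - 1.21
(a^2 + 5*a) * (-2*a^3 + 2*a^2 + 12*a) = -2*a^5 - 8*a^4 + 22*a^3 + 60*a^2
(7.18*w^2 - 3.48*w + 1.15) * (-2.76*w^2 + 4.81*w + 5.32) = -19.8168*w^4 + 44.1406*w^3 + 18.2848*w^2 - 12.9821*w + 6.118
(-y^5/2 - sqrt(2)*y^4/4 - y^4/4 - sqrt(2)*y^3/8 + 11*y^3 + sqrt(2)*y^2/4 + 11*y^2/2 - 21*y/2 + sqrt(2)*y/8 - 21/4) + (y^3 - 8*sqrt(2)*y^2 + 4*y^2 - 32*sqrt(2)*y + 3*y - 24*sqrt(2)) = -y^5/2 - sqrt(2)*y^4/4 - y^4/4 - sqrt(2)*y^3/8 + 12*y^3 - 31*sqrt(2)*y^2/4 + 19*y^2/2 - 255*sqrt(2)*y/8 - 15*y/2 - 24*sqrt(2) - 21/4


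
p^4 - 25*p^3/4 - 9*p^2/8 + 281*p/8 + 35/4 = (p - 5)*(p - 7/2)*(p + 1/4)*(p + 2)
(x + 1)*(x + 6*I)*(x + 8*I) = x^3 + x^2 + 14*I*x^2 - 48*x + 14*I*x - 48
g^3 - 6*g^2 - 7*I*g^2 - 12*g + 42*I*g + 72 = (g - 6)*(g - 4*I)*(g - 3*I)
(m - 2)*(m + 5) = m^2 + 3*m - 10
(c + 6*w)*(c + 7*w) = c^2 + 13*c*w + 42*w^2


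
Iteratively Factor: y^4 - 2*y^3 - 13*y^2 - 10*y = (y + 2)*(y^3 - 4*y^2 - 5*y) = (y - 5)*(y + 2)*(y^2 + y) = (y - 5)*(y + 1)*(y + 2)*(y)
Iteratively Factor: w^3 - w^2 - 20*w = (w)*(w^2 - w - 20) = w*(w - 5)*(w + 4)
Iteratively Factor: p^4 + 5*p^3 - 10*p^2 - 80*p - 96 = (p + 3)*(p^3 + 2*p^2 - 16*p - 32) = (p + 3)*(p + 4)*(p^2 - 2*p - 8) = (p - 4)*(p + 3)*(p + 4)*(p + 2)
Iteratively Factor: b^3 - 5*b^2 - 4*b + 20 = (b + 2)*(b^2 - 7*b + 10) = (b - 5)*(b + 2)*(b - 2)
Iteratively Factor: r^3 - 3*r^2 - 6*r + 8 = (r - 1)*(r^2 - 2*r - 8) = (r - 4)*(r - 1)*(r + 2)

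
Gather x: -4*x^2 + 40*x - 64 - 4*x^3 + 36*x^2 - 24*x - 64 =-4*x^3 + 32*x^2 + 16*x - 128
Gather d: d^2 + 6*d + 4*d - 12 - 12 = d^2 + 10*d - 24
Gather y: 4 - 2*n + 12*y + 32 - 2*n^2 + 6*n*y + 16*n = -2*n^2 + 14*n + y*(6*n + 12) + 36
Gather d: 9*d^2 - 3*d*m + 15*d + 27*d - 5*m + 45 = 9*d^2 + d*(42 - 3*m) - 5*m + 45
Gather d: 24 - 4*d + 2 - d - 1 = 25 - 5*d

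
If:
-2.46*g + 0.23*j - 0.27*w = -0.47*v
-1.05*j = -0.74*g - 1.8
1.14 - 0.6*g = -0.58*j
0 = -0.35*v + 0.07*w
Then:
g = 11.16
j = 9.58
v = -28.69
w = -143.47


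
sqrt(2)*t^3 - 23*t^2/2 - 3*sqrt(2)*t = t*(t - 6*sqrt(2))*(sqrt(2)*t + 1/2)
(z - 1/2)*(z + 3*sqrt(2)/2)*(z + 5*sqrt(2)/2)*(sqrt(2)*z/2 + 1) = sqrt(2)*z^4/2 - sqrt(2)*z^3/4 + 5*z^3 - 5*z^2/2 + 31*sqrt(2)*z^2/4 - 31*sqrt(2)*z/8 + 15*z/2 - 15/4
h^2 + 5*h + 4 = (h + 1)*(h + 4)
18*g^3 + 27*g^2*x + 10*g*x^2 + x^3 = (g + x)*(3*g + x)*(6*g + x)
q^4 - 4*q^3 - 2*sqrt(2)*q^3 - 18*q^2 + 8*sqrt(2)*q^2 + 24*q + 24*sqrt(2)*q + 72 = (q - 6)*(q + 2)*(q - 3*sqrt(2))*(q + sqrt(2))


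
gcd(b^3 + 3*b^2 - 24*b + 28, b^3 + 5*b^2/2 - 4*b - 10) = b - 2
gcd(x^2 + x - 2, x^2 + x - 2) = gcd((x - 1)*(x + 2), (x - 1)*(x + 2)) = x^2 + x - 2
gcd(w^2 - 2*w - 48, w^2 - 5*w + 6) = 1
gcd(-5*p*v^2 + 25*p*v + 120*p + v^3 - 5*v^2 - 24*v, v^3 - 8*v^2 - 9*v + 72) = v^2 - 5*v - 24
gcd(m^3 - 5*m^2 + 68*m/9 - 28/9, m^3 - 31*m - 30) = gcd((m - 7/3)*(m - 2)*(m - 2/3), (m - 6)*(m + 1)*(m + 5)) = 1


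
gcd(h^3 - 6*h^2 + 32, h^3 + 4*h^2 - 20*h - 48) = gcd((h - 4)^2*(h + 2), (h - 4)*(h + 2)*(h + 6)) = h^2 - 2*h - 8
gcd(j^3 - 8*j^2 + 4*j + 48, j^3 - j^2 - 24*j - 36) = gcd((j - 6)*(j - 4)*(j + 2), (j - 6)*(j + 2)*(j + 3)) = j^2 - 4*j - 12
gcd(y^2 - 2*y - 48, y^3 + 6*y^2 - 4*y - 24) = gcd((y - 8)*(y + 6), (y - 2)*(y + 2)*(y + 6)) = y + 6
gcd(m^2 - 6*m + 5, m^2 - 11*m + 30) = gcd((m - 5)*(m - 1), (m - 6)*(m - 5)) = m - 5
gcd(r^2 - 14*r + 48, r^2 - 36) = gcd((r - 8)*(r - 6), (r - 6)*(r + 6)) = r - 6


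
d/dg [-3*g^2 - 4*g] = -6*g - 4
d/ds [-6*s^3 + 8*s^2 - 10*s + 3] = -18*s^2 + 16*s - 10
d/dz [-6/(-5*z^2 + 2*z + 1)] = 12*(1 - 5*z)/(-5*z^2 + 2*z + 1)^2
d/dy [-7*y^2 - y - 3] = -14*y - 1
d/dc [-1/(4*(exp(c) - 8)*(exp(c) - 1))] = (2*exp(c) - 9)/(16*(exp(c) - 8)^2*sinh(c/2)^2)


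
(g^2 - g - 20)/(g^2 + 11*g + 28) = (g - 5)/(g + 7)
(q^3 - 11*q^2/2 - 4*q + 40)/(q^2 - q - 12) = (q^2 - 3*q/2 - 10)/(q + 3)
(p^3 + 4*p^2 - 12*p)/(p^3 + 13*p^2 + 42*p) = (p - 2)/(p + 7)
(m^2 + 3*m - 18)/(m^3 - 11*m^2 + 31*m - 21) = (m + 6)/(m^2 - 8*m + 7)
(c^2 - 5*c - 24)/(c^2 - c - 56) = (c + 3)/(c + 7)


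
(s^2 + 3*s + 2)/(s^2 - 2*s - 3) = (s + 2)/(s - 3)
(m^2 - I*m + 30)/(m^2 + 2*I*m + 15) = (m - 6*I)/(m - 3*I)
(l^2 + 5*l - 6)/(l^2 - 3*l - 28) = (-l^2 - 5*l + 6)/(-l^2 + 3*l + 28)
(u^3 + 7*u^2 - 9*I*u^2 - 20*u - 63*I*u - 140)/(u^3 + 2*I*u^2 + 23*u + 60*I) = (u^2 + u*(7 - 4*I) - 28*I)/(u^2 + 7*I*u - 12)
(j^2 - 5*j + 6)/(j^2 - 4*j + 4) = (j - 3)/(j - 2)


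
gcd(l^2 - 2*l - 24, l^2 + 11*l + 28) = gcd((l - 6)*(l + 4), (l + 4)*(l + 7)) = l + 4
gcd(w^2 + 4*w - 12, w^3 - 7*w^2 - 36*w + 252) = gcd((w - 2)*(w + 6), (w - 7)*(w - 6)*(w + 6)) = w + 6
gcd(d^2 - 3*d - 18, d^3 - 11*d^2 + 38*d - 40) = 1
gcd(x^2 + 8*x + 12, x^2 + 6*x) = x + 6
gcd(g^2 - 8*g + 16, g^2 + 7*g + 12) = 1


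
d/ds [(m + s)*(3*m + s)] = 4*m + 2*s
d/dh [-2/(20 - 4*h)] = -1/(2*(h - 5)^2)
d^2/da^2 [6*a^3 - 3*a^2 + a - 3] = 36*a - 6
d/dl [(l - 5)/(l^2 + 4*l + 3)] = (l^2 + 4*l - 2*(l - 5)*(l + 2) + 3)/(l^2 + 4*l + 3)^2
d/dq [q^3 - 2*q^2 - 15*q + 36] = 3*q^2 - 4*q - 15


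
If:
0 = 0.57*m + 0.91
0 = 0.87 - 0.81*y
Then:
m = -1.60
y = 1.07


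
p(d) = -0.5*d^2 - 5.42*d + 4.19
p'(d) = -1.0*d - 5.42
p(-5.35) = 18.88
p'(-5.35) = -0.07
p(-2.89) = 15.68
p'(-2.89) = -2.53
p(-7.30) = 17.11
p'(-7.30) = 1.88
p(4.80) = -33.35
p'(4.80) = -10.22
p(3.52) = -21.08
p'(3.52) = -8.94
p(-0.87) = 8.53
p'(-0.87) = -4.55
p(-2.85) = 15.58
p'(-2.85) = -2.57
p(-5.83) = 18.79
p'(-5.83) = 0.41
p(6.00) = -46.33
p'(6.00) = -11.42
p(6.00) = -46.33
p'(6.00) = -11.42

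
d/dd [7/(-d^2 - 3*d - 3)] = 7*(2*d + 3)/(d^2 + 3*d + 3)^2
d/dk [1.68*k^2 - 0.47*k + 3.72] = 3.36*k - 0.47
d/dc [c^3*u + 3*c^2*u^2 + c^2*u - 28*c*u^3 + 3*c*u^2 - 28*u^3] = u*(3*c^2 + 6*c*u + 2*c - 28*u^2 + 3*u)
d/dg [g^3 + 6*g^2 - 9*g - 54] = 3*g^2 + 12*g - 9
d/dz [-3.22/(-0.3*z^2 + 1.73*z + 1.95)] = (5.5706 - 1.932*z)/(-0.3*z^2 + 1.73*z + 1.95)^2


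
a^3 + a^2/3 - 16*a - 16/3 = (a - 4)*(a + 1/3)*(a + 4)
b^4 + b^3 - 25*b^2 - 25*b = b*(b - 5)*(b + 1)*(b + 5)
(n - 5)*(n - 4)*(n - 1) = n^3 - 10*n^2 + 29*n - 20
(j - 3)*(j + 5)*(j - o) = j^3 - j^2*o + 2*j^2 - 2*j*o - 15*j + 15*o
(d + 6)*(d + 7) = d^2 + 13*d + 42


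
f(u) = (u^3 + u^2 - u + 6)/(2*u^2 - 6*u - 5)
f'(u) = (6 - 4*u)*(u^3 + u^2 - u + 6)/(2*u^2 - 6*u - 5)^2 + (3*u^2 + 2*u - 1)/(2*u^2 - 6*u - 5)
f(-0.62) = -13.24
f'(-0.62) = 221.68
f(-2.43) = -0.00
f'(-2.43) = 0.55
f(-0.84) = 4.79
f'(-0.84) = 30.51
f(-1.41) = 0.89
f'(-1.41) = 1.68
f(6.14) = 8.02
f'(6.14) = -0.73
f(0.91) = -0.76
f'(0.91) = -0.17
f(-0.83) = 5.12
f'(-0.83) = 34.68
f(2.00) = -1.78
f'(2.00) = -2.06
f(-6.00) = -1.63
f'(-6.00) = 0.45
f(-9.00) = -3.00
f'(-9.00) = 0.46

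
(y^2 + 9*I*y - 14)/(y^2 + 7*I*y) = (y + 2*I)/y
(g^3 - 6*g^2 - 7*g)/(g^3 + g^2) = (g - 7)/g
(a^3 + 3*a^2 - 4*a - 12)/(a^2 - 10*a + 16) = (a^2 + 5*a + 6)/(a - 8)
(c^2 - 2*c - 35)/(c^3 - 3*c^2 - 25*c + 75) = (c - 7)/(c^2 - 8*c + 15)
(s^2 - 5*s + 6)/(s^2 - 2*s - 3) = (s - 2)/(s + 1)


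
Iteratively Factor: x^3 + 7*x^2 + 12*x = (x)*(x^2 + 7*x + 12) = x*(x + 4)*(x + 3)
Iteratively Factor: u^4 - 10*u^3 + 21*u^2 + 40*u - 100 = (u - 5)*(u^3 - 5*u^2 - 4*u + 20) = (u - 5)*(u - 2)*(u^2 - 3*u - 10) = (u - 5)*(u - 2)*(u + 2)*(u - 5)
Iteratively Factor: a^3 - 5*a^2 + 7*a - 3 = (a - 1)*(a^2 - 4*a + 3) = (a - 3)*(a - 1)*(a - 1)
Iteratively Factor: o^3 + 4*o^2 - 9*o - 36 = (o + 4)*(o^2 - 9) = (o - 3)*(o + 4)*(o + 3)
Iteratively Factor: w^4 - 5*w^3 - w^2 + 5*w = (w + 1)*(w^3 - 6*w^2 + 5*w) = (w - 5)*(w + 1)*(w^2 - w) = (w - 5)*(w - 1)*(w + 1)*(w)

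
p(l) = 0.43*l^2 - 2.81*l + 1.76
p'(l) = 0.86*l - 2.81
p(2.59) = -2.63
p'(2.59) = -0.58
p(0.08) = 1.54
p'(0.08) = -2.74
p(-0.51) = 3.30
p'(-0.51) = -3.25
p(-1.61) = 7.40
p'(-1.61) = -4.19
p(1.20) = -0.99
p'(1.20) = -1.78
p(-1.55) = 7.15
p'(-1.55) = -4.14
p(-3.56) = 17.21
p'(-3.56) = -5.87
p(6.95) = 3.00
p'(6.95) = 3.17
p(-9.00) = 61.88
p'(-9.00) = -10.55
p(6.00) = 0.38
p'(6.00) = 2.35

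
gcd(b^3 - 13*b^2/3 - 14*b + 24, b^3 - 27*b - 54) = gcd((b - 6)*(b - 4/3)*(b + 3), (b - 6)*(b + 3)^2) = b^2 - 3*b - 18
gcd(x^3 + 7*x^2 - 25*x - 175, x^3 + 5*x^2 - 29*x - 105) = x^2 + 2*x - 35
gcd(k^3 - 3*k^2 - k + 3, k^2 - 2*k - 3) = k^2 - 2*k - 3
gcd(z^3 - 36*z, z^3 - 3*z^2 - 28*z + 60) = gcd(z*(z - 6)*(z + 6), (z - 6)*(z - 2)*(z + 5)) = z - 6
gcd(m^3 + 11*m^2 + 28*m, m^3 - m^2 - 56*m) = m^2 + 7*m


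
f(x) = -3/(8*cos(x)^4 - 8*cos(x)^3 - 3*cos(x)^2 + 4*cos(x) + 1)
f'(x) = -3*(32*sin(x)*cos(x)^3 - 24*sin(x)*cos(x)^2 - 6*sin(x)*cos(x) + 4*sin(x))/(8*cos(x)^4 - 8*cos(x)^3 - 3*cos(x)^2 + 4*cos(x) + 1)^2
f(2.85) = -0.37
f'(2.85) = 0.52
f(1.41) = -1.95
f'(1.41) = -3.21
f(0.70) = -2.05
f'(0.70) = 0.28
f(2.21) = -11.64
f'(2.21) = 281.06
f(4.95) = -1.77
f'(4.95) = 1.70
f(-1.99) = 8.19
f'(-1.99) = 6.30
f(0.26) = -1.65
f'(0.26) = -1.09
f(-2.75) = -0.44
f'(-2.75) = -0.87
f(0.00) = -1.50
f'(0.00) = 0.00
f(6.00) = -1.67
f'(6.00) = 1.16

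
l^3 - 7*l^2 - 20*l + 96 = (l - 8)*(l - 3)*(l + 4)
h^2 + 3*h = h*(h + 3)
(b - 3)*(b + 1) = b^2 - 2*b - 3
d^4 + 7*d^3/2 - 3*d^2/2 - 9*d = d*(d - 3/2)*(d + 2)*(d + 3)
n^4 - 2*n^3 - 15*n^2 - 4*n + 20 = (n - 5)*(n - 1)*(n + 2)^2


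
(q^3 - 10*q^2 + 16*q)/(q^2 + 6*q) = (q^2 - 10*q + 16)/(q + 6)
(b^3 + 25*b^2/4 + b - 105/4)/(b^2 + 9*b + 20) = (4*b^2 + 5*b - 21)/(4*(b + 4))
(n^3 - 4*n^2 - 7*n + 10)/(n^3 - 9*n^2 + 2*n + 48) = (n^2 - 6*n + 5)/(n^2 - 11*n + 24)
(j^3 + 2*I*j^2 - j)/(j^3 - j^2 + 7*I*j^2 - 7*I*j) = (j^2 + 2*I*j - 1)/(j^2 - j + 7*I*j - 7*I)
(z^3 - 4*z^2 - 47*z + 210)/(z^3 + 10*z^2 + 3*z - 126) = (z^2 - 11*z + 30)/(z^2 + 3*z - 18)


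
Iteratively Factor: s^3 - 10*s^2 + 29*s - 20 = (s - 4)*(s^2 - 6*s + 5) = (s - 4)*(s - 1)*(s - 5)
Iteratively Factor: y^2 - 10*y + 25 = (y - 5)*(y - 5)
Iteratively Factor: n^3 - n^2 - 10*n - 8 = (n + 2)*(n^2 - 3*n - 4) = (n - 4)*(n + 2)*(n + 1)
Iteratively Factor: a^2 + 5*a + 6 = (a + 3)*(a + 2)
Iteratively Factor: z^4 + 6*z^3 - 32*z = (z + 4)*(z^3 + 2*z^2 - 8*z) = (z - 2)*(z + 4)*(z^2 + 4*z) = z*(z - 2)*(z + 4)*(z + 4)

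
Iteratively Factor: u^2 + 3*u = (u + 3)*(u)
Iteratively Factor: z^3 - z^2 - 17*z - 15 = (z + 3)*(z^2 - 4*z - 5) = (z - 5)*(z + 3)*(z + 1)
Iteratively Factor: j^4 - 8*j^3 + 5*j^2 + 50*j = (j - 5)*(j^3 - 3*j^2 - 10*j) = (j - 5)*(j + 2)*(j^2 - 5*j) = j*(j - 5)*(j + 2)*(j - 5)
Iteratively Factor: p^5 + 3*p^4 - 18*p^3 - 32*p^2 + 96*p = (p)*(p^4 + 3*p^3 - 18*p^2 - 32*p + 96) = p*(p + 4)*(p^3 - p^2 - 14*p + 24) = p*(p + 4)^2*(p^2 - 5*p + 6) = p*(p - 2)*(p + 4)^2*(p - 3)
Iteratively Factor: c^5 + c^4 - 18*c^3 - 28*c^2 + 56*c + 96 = (c - 2)*(c^4 + 3*c^3 - 12*c^2 - 52*c - 48) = (c - 4)*(c - 2)*(c^3 + 7*c^2 + 16*c + 12) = (c - 4)*(c - 2)*(c + 2)*(c^2 + 5*c + 6) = (c - 4)*(c - 2)*(c + 2)^2*(c + 3)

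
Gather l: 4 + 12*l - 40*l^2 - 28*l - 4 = -40*l^2 - 16*l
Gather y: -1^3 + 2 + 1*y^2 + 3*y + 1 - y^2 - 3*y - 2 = 0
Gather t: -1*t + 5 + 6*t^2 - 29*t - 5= 6*t^2 - 30*t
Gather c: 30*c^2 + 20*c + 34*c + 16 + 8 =30*c^2 + 54*c + 24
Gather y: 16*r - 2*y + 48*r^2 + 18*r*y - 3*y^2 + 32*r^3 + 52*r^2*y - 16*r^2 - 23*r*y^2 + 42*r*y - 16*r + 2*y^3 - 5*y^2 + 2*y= 32*r^3 + 32*r^2 + 2*y^3 + y^2*(-23*r - 8) + y*(52*r^2 + 60*r)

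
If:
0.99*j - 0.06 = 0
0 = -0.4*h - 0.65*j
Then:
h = -0.10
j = 0.06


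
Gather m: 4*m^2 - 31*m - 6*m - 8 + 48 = 4*m^2 - 37*m + 40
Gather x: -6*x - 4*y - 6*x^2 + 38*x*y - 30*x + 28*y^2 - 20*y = -6*x^2 + x*(38*y - 36) + 28*y^2 - 24*y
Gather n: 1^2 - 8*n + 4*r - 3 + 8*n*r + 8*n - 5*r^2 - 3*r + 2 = 8*n*r - 5*r^2 + r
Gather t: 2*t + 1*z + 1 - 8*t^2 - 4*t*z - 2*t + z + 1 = -8*t^2 - 4*t*z + 2*z + 2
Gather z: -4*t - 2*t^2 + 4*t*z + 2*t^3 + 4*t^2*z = 2*t^3 - 2*t^2 - 4*t + z*(4*t^2 + 4*t)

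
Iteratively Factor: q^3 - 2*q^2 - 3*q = (q)*(q^2 - 2*q - 3) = q*(q + 1)*(q - 3)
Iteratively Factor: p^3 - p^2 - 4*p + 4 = (p + 2)*(p^2 - 3*p + 2) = (p - 1)*(p + 2)*(p - 2)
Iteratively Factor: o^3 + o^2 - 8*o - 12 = (o + 2)*(o^2 - o - 6) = (o - 3)*(o + 2)*(o + 2)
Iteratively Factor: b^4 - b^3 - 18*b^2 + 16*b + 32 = (b - 4)*(b^3 + 3*b^2 - 6*b - 8) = (b - 4)*(b - 2)*(b^2 + 5*b + 4) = (b - 4)*(b - 2)*(b + 1)*(b + 4)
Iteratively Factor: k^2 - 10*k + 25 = (k - 5)*(k - 5)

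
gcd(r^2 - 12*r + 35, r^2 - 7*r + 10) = r - 5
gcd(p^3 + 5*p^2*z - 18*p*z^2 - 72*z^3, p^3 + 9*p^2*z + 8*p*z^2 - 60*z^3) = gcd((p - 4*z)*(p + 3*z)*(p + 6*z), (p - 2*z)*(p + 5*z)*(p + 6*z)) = p + 6*z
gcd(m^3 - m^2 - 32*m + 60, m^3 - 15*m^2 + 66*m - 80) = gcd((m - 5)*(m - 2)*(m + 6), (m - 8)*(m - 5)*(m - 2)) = m^2 - 7*m + 10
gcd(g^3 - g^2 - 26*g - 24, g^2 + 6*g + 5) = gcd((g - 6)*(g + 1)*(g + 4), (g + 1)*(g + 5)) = g + 1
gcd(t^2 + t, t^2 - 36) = 1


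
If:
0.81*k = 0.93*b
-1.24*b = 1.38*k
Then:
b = 0.00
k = 0.00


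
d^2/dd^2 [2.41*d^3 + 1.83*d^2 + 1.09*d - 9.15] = 14.46*d + 3.66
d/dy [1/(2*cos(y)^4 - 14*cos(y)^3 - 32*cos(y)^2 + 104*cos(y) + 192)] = (-4*sin(y)^2 - 29*cos(y) + 30)*sin(y)/(2*(cos(y) - 8)^2*(cos(y) - 3)^2*(cos(y) + 2)^3)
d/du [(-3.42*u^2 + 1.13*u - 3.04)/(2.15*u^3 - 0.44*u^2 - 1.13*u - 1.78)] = (7.353*u^4 - 4.859*u^3 + 23.9698*u^2 + 9.5*u - 5.4466)/(4.6225*u^6 - 1.892*u^5 - 4.6654*u^4 - 6.6596*u^3 + 2.8433*u^2 + 4.0228*u + 3.1684)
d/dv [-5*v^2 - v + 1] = -10*v - 1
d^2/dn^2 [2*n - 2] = 0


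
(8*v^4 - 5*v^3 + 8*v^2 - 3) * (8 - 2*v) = -16*v^5 + 74*v^4 - 56*v^3 + 64*v^2 + 6*v - 24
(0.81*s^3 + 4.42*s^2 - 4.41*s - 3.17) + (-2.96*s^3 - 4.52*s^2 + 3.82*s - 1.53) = -2.15*s^3 - 0.0999999999999996*s^2 - 0.59*s - 4.7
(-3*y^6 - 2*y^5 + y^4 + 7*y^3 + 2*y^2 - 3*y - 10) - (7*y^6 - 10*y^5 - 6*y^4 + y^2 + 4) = -10*y^6 + 8*y^5 + 7*y^4 + 7*y^3 + y^2 - 3*y - 14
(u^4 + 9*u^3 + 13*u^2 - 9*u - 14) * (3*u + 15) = 3*u^5 + 42*u^4 + 174*u^3 + 168*u^2 - 177*u - 210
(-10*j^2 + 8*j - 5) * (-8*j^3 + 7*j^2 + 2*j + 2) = 80*j^5 - 134*j^4 + 76*j^3 - 39*j^2 + 6*j - 10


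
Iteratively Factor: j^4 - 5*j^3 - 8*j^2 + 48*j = (j)*(j^3 - 5*j^2 - 8*j + 48) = j*(j + 3)*(j^2 - 8*j + 16) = j*(j - 4)*(j + 3)*(j - 4)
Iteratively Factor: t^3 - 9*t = (t)*(t^2 - 9) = t*(t - 3)*(t + 3)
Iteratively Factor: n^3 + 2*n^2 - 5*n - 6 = (n + 1)*(n^2 + n - 6) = (n + 1)*(n + 3)*(n - 2)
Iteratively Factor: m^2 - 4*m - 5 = (m - 5)*(m + 1)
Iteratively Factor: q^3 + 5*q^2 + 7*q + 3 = (q + 1)*(q^2 + 4*q + 3) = (q + 1)*(q + 3)*(q + 1)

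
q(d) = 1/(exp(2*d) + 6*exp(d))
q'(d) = (-2*exp(2*d) - 6*exp(d))/(exp(2*d) + 6*exp(d))^2 = 2*(-exp(d) - 3)*exp(-d)/(exp(d) + 6)^2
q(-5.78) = 53.93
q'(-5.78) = -53.96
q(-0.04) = 0.15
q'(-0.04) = -0.17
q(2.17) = 0.01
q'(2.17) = -0.01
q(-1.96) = 1.16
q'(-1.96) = -1.18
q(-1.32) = 0.60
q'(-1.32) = -0.62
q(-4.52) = 15.28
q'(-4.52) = -15.31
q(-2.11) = 1.35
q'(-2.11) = -1.37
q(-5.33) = 34.38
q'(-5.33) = -34.41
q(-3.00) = 3.32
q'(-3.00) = -3.35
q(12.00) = 0.00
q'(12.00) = 0.00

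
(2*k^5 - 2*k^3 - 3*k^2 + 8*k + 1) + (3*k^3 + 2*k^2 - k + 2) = 2*k^5 + k^3 - k^2 + 7*k + 3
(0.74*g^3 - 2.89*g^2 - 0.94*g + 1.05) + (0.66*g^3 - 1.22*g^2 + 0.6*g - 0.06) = 1.4*g^3 - 4.11*g^2 - 0.34*g + 0.99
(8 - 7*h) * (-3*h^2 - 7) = 21*h^3 - 24*h^2 + 49*h - 56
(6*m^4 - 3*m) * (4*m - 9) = 24*m^5 - 54*m^4 - 12*m^2 + 27*m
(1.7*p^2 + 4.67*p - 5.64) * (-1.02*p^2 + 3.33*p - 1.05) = -1.734*p^4 + 0.8976*p^3 + 19.5189*p^2 - 23.6847*p + 5.922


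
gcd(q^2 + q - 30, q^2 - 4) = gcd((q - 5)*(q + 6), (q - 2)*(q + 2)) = 1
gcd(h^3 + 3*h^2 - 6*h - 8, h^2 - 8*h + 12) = h - 2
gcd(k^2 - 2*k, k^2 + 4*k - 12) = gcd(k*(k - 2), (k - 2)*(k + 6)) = k - 2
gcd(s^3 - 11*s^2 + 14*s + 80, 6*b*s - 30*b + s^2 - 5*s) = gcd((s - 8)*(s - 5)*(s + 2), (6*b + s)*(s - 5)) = s - 5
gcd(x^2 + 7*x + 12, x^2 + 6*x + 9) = x + 3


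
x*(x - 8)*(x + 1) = x^3 - 7*x^2 - 8*x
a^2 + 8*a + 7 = (a + 1)*(a + 7)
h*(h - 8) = h^2 - 8*h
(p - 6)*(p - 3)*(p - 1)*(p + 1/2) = p^4 - 19*p^3/2 + 22*p^2 - 9*p/2 - 9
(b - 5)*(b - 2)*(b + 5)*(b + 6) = b^4 + 4*b^3 - 37*b^2 - 100*b + 300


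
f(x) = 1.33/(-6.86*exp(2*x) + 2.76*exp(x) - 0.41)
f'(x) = 1.33*(13.72*exp(2*x) - 2.76*exp(x))/(-6.86*exp(2*x) + 2.76*exp(x) - 0.41)^2 = (18.2476*exp(x) - 3.6708)*exp(x)/(6.86*exp(2*x) - 2.76*exp(x) + 0.41)^2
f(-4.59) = -3.48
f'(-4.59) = -0.24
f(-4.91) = -3.41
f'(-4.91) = -0.17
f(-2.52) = -5.72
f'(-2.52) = -3.28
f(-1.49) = -9.75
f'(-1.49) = 5.35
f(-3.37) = -4.12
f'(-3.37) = -1.00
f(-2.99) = -4.61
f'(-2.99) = -1.66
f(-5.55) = -3.33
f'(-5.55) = -0.09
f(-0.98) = -3.91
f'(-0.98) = 10.29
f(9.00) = 0.00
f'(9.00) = 0.00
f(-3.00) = -4.59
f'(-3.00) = -1.64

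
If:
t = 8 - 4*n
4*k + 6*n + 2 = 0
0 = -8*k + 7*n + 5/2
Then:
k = 1/76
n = -13/38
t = 178/19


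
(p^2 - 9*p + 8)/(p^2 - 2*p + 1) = (p - 8)/(p - 1)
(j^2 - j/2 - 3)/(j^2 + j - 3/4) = 2*(j - 2)/(2*j - 1)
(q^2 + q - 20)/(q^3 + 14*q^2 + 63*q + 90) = (q - 4)/(q^2 + 9*q + 18)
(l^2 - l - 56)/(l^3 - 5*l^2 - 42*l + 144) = (l + 7)/(l^2 + 3*l - 18)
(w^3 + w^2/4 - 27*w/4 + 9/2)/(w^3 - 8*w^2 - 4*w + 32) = (4*w^2 + 9*w - 9)/(4*(w^2 - 6*w - 16))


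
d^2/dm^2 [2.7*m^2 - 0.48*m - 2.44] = 5.40000000000000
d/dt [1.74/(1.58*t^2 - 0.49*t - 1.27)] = (0.8526 - 5.4984*t)/(-1.58*t^2 + 0.49*t + 1.27)^2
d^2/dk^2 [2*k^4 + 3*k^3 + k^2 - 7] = 24*k^2 + 18*k + 2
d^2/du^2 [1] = 0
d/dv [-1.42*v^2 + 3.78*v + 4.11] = 3.78 - 2.84*v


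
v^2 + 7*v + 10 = (v + 2)*(v + 5)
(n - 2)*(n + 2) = n^2 - 4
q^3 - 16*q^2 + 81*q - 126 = (q - 7)*(q - 6)*(q - 3)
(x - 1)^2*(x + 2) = x^3 - 3*x + 2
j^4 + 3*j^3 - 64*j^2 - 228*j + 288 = (j - 8)*(j - 1)*(j + 6)^2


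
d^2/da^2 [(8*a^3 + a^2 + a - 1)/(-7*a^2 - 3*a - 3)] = 4*(34*a^3 - 3*a^2 - 45*a - 6)/(343*a^6 + 441*a^5 + 630*a^4 + 405*a^3 + 270*a^2 + 81*a + 27)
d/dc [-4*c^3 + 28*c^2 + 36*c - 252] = -12*c^2 + 56*c + 36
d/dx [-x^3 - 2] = -3*x^2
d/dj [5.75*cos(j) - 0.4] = -5.75*sin(j)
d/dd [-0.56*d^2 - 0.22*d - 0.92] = -1.12*d - 0.22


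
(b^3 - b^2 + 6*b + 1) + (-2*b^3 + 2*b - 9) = -b^3 - b^2 + 8*b - 8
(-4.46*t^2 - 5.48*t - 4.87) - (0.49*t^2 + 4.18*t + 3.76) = -4.95*t^2 - 9.66*t - 8.63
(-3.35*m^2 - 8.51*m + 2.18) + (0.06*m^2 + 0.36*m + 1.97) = -3.29*m^2 - 8.15*m + 4.15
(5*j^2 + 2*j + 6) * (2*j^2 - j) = 10*j^4 - j^3 + 10*j^2 - 6*j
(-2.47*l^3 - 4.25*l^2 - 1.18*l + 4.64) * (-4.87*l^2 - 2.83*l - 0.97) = 12.0289*l^5 + 27.6876*l^4 + 20.17*l^3 - 15.1349*l^2 - 11.9866*l - 4.5008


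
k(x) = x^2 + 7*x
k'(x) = 2*x + 7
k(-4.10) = -11.89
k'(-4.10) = -1.20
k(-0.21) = -1.43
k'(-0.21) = 6.58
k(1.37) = 11.47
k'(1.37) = 9.74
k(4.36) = 49.53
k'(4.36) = 15.72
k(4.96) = 59.32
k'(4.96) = 16.92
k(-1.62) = -8.72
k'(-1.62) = 3.76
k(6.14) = 80.68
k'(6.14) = 19.28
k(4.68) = 54.66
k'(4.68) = 16.36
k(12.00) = 228.00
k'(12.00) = 31.00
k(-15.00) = 120.00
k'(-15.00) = -23.00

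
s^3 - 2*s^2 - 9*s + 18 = (s - 3)*(s - 2)*(s + 3)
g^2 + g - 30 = (g - 5)*(g + 6)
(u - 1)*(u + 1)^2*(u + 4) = u^4 + 5*u^3 + 3*u^2 - 5*u - 4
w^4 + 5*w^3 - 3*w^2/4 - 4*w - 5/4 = (w - 1)*(w + 1/2)^2*(w + 5)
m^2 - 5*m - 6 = (m - 6)*(m + 1)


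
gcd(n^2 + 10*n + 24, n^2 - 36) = n + 6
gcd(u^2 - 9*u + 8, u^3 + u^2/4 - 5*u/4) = u - 1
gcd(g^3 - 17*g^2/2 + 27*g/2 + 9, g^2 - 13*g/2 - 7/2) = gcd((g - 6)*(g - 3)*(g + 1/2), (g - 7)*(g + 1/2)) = g + 1/2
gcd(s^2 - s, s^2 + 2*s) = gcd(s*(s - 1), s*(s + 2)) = s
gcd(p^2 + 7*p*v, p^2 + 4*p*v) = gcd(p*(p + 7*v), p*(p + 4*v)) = p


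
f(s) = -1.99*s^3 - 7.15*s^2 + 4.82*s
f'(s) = -5.97*s^2 - 14.3*s + 4.82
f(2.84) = -89.56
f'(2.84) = -83.94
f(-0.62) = -5.26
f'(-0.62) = 11.39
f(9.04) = -2010.88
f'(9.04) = -612.33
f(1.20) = -7.95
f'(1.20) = -20.94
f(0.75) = -1.25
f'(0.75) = -9.26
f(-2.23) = -24.24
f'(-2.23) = 7.02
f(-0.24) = -1.54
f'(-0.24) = 7.91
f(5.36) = -486.02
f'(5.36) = -243.34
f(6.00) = -658.32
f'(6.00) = -295.90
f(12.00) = -4410.48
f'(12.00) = -1026.46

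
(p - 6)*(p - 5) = p^2 - 11*p + 30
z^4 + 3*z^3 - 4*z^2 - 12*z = z*(z - 2)*(z + 2)*(z + 3)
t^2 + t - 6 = (t - 2)*(t + 3)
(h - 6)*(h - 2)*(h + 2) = h^3 - 6*h^2 - 4*h + 24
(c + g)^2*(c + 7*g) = c^3 + 9*c^2*g + 15*c*g^2 + 7*g^3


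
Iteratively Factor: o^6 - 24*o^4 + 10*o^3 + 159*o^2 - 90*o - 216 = (o + 1)*(o^5 - o^4 - 23*o^3 + 33*o^2 + 126*o - 216) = (o + 1)*(o + 4)*(o^4 - 5*o^3 - 3*o^2 + 45*o - 54) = (o - 3)*(o + 1)*(o + 4)*(o^3 - 2*o^2 - 9*o + 18) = (o - 3)*(o - 2)*(o + 1)*(o + 4)*(o^2 - 9) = (o - 3)^2*(o - 2)*(o + 1)*(o + 4)*(o + 3)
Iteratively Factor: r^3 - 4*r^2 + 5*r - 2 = (r - 2)*(r^2 - 2*r + 1) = (r - 2)*(r - 1)*(r - 1)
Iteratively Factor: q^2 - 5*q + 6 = (q - 2)*(q - 3)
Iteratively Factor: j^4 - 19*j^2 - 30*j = (j + 3)*(j^3 - 3*j^2 - 10*j) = (j - 5)*(j + 3)*(j^2 + 2*j) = j*(j - 5)*(j + 3)*(j + 2)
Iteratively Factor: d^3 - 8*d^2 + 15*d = (d)*(d^2 - 8*d + 15) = d*(d - 5)*(d - 3)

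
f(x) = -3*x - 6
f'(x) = -3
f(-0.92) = -3.24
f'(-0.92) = -3.00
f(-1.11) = -2.67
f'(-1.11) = -3.00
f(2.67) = -14.01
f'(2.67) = -3.00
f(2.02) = -12.06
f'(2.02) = -3.00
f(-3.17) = 3.51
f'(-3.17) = -3.00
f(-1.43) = -1.71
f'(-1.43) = -3.00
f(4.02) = -18.06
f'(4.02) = -3.00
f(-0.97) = -3.09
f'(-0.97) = -3.00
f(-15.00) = 39.00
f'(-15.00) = -3.00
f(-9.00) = 21.00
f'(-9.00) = -3.00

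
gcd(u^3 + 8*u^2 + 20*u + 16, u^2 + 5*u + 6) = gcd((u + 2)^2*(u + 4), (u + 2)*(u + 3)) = u + 2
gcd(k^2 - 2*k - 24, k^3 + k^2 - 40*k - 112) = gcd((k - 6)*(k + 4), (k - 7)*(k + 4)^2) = k + 4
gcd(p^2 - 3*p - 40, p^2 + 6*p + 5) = p + 5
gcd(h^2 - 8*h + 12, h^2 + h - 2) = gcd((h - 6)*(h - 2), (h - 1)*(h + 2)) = 1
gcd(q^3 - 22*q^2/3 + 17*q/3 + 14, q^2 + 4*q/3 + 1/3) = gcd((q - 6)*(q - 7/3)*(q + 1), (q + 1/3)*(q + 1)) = q + 1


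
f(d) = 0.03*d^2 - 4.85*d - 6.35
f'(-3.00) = -5.03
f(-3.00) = 8.47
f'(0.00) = -4.85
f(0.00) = -6.35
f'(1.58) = -4.76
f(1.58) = -13.94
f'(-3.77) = -5.08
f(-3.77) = 12.36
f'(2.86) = -4.68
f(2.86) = -19.98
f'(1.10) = -4.78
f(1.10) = -11.65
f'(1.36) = -4.77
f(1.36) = -12.89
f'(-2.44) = -5.00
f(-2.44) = 5.66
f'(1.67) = -4.75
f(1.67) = -14.37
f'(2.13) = -4.72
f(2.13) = -16.54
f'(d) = 0.06*d - 4.85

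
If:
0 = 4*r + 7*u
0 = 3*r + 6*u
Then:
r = 0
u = 0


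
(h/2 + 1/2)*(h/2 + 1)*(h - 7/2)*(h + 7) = h^4/4 + 13*h^3/8 - 3*h^2 - 133*h/8 - 49/4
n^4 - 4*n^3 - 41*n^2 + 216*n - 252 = (n - 6)*(n - 3)*(n - 2)*(n + 7)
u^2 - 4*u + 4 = (u - 2)^2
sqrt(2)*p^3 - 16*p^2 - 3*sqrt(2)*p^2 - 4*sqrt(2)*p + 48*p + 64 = (p - 4)*(p - 8*sqrt(2))*(sqrt(2)*p + sqrt(2))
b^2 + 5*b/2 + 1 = (b + 1/2)*(b + 2)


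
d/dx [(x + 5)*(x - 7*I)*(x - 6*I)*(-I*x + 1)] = -4*I*x^3 + x^2*(-36 - 15*I) + x*(-120 + 58*I) - 42 + 145*I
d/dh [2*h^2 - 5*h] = 4*h - 5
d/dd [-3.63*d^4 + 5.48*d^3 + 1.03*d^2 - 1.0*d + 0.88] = -14.52*d^3 + 16.44*d^2 + 2.06*d - 1.0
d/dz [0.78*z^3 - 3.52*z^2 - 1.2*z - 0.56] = 2.34*z^2 - 7.04*z - 1.2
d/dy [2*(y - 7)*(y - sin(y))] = 2*y + 2*(7 - y)*(cos(y) - 1) - 2*sin(y)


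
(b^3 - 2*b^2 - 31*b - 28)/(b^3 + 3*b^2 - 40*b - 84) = (b^3 - 2*b^2 - 31*b - 28)/(b^3 + 3*b^2 - 40*b - 84)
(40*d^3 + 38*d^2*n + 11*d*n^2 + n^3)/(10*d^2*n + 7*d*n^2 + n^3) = (4*d + n)/n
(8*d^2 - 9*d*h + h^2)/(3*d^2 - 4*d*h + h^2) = (8*d - h)/(3*d - h)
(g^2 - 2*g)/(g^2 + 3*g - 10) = g/(g + 5)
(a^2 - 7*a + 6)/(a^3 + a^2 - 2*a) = (a - 6)/(a*(a + 2))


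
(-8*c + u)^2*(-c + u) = -64*c^3 + 80*c^2*u - 17*c*u^2 + u^3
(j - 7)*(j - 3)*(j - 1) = j^3 - 11*j^2 + 31*j - 21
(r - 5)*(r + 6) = r^2 + r - 30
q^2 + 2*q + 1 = (q + 1)^2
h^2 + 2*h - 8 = (h - 2)*(h + 4)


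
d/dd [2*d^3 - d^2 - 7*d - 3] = 6*d^2 - 2*d - 7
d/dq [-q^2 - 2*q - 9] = -2*q - 2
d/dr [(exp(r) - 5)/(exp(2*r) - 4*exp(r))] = (-exp(2*r) + 10*exp(r) - 20)*exp(-r)/(exp(2*r) - 8*exp(r) + 16)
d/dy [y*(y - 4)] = 2*y - 4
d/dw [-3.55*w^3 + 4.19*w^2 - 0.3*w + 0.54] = -10.65*w^2 + 8.38*w - 0.3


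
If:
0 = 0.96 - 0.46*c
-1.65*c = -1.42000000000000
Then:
No Solution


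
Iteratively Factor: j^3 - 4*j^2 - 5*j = (j + 1)*(j^2 - 5*j) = (j - 5)*(j + 1)*(j)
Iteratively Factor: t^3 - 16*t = (t - 4)*(t^2 + 4*t) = t*(t - 4)*(t + 4)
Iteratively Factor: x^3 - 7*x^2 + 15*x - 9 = (x - 1)*(x^2 - 6*x + 9) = (x - 3)*(x - 1)*(x - 3)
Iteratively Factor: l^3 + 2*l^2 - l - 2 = (l - 1)*(l^2 + 3*l + 2) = (l - 1)*(l + 1)*(l + 2)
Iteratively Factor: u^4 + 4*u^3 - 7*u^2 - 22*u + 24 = (u - 2)*(u^3 + 6*u^2 + 5*u - 12) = (u - 2)*(u + 4)*(u^2 + 2*u - 3) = (u - 2)*(u + 3)*(u + 4)*(u - 1)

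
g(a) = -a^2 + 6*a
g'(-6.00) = 18.00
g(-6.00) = -72.00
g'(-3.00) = 12.00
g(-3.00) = -27.00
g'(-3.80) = 13.60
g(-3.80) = -37.24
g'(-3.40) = 12.80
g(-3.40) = -31.96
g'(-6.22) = 18.44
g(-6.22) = -76.01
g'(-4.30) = 14.60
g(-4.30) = -44.29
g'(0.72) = 4.56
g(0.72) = 3.80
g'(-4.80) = 15.60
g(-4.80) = -51.84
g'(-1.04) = 8.08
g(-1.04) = -7.32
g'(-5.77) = 17.54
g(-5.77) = -67.91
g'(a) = 6 - 2*a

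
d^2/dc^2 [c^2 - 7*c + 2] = 2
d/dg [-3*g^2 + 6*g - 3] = 6 - 6*g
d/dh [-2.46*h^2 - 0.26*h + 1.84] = -4.92*h - 0.26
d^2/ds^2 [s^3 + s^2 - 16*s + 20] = 6*s + 2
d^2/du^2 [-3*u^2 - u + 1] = -6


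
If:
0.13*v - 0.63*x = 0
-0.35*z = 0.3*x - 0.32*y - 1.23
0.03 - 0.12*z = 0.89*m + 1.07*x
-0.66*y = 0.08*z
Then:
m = 1.42323232323232*z - 4.89550561797753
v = 19.8692307692308 - 6.28041958041958*z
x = 4.1 - 1.2959595959596*z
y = -0.121212121212121*z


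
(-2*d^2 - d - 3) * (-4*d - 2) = 8*d^3 + 8*d^2 + 14*d + 6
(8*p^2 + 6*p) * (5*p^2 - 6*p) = 40*p^4 - 18*p^3 - 36*p^2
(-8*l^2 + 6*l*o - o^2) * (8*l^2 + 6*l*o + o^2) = -64*l^4 + 20*l^2*o^2 - o^4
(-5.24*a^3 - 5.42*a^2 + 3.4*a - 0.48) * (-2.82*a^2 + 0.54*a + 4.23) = 14.7768*a^5 + 12.4548*a^4 - 34.68*a^3 - 19.737*a^2 + 14.1228*a - 2.0304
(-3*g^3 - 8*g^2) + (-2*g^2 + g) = -3*g^3 - 10*g^2 + g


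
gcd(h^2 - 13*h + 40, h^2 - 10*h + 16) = h - 8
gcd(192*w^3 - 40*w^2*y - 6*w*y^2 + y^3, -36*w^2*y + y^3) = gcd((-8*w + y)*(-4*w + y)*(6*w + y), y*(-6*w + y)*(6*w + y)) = 6*w + y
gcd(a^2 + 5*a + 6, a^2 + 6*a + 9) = a + 3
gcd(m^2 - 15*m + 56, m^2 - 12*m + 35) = m - 7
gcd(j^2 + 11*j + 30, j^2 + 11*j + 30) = j^2 + 11*j + 30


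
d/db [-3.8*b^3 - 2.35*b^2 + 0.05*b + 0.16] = -11.4*b^2 - 4.7*b + 0.05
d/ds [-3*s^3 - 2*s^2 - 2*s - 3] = -9*s^2 - 4*s - 2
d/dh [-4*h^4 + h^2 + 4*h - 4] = -16*h^3 + 2*h + 4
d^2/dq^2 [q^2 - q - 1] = 2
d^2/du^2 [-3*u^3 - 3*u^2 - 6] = -18*u - 6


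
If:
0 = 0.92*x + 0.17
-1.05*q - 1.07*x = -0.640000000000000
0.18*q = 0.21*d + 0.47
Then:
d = -1.55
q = 0.80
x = -0.18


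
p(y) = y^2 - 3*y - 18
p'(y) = 2*y - 3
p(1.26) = -20.19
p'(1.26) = -0.48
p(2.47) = -19.31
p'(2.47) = 1.94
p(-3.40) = 3.76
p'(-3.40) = -9.80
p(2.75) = -18.69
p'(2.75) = 2.50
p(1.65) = -20.23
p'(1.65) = 0.30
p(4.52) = -11.13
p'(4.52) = 6.04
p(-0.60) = -15.84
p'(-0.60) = -4.20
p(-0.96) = -14.20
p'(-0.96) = -4.92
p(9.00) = 36.00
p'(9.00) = 15.00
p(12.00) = 90.00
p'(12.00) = 21.00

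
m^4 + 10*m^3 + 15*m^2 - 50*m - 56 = (m - 2)*(m + 1)*(m + 4)*(m + 7)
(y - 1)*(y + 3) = y^2 + 2*y - 3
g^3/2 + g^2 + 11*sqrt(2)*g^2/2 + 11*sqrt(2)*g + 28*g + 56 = (g/2 + 1)*(g + 4*sqrt(2))*(g + 7*sqrt(2))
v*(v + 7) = v^2 + 7*v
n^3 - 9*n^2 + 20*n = n*(n - 5)*(n - 4)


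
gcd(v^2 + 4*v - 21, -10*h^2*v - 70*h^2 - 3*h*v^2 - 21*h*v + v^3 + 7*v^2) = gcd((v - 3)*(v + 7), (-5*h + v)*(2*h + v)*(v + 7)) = v + 7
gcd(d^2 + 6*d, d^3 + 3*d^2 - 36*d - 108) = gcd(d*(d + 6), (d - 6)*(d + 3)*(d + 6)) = d + 6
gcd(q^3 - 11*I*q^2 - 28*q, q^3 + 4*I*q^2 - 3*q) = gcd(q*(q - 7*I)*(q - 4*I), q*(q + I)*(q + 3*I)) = q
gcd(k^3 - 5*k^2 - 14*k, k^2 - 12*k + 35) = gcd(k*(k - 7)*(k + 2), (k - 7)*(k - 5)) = k - 7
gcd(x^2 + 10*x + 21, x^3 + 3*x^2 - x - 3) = x + 3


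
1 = 1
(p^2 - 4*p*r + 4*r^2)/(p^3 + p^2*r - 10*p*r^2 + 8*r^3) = (p - 2*r)/(p^2 + 3*p*r - 4*r^2)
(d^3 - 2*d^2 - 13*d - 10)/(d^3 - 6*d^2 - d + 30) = (d + 1)/(d - 3)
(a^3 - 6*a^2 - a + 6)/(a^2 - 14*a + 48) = (a^2 - 1)/(a - 8)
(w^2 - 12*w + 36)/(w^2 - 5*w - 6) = (w - 6)/(w + 1)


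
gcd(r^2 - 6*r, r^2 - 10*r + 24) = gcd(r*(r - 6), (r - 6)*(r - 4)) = r - 6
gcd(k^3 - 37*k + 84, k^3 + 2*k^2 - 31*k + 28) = k^2 + 3*k - 28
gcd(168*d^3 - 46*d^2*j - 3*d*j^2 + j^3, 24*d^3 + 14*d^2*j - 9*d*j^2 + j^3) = 24*d^2 - 10*d*j + j^2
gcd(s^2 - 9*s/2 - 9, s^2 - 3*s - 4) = 1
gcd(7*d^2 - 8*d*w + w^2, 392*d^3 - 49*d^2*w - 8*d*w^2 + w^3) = -7*d + w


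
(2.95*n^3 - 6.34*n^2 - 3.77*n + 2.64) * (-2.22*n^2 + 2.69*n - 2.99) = -6.549*n^5 + 22.0103*n^4 - 17.5057*n^3 + 2.9545*n^2 + 18.3739*n - 7.8936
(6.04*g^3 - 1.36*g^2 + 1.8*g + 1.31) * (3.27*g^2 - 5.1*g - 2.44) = 19.7508*g^5 - 35.2512*g^4 - 1.9156*g^3 - 1.5779*g^2 - 11.073*g - 3.1964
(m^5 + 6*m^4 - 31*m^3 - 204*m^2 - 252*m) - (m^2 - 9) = m^5 + 6*m^4 - 31*m^3 - 205*m^2 - 252*m + 9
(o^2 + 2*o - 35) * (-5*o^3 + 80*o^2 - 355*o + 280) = -5*o^5 + 70*o^4 - 20*o^3 - 3230*o^2 + 12985*o - 9800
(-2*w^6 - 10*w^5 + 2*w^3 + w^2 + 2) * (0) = 0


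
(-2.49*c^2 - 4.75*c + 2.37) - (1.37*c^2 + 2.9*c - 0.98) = -3.86*c^2 - 7.65*c + 3.35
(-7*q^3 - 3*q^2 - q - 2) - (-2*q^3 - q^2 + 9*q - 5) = -5*q^3 - 2*q^2 - 10*q + 3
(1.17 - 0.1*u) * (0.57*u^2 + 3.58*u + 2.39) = -0.057*u^3 + 0.3089*u^2 + 3.9496*u + 2.7963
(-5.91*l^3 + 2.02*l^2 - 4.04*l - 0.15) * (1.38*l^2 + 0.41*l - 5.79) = -8.1558*l^5 + 0.3645*l^4 + 29.4719*l^3 - 13.5592*l^2 + 23.3301*l + 0.8685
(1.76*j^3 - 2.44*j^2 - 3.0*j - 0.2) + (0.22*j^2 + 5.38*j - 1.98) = 1.76*j^3 - 2.22*j^2 + 2.38*j - 2.18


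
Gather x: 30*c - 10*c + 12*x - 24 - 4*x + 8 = 20*c + 8*x - 16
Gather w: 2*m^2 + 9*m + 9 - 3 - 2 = 2*m^2 + 9*m + 4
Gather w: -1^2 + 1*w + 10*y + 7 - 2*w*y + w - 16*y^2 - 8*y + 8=w*(2 - 2*y) - 16*y^2 + 2*y + 14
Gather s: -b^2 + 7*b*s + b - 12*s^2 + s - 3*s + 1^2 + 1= -b^2 + b - 12*s^2 + s*(7*b - 2) + 2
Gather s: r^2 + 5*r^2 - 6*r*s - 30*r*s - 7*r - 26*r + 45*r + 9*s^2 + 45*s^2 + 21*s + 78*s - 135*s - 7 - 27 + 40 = 6*r^2 + 12*r + 54*s^2 + s*(-36*r - 36) + 6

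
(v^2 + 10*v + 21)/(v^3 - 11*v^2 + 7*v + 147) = (v + 7)/(v^2 - 14*v + 49)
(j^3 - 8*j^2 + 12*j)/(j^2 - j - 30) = j*(j - 2)/(j + 5)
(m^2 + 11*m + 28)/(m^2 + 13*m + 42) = (m + 4)/(m + 6)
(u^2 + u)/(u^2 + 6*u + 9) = u*(u + 1)/(u^2 + 6*u + 9)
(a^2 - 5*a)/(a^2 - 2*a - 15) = a/(a + 3)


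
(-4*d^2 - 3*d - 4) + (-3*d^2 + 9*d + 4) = -7*d^2 + 6*d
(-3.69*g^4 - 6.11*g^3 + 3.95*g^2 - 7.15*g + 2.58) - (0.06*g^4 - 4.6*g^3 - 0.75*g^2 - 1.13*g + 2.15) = -3.75*g^4 - 1.51*g^3 + 4.7*g^2 - 6.02*g + 0.43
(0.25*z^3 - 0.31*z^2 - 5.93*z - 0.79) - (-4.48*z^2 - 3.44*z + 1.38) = 0.25*z^3 + 4.17*z^2 - 2.49*z - 2.17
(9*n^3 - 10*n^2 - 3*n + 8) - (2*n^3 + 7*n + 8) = 7*n^3 - 10*n^2 - 10*n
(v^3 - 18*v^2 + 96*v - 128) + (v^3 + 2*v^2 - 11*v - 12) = 2*v^3 - 16*v^2 + 85*v - 140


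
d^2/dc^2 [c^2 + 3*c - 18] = 2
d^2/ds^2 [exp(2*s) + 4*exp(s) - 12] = 4*(exp(s) + 1)*exp(s)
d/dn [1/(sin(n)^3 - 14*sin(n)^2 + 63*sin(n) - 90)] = (-3*sin(n)^2 + 28*sin(n) - 63)*cos(n)/(sin(n)^3 - 14*sin(n)^2 + 63*sin(n) - 90)^2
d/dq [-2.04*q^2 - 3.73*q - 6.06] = -4.08*q - 3.73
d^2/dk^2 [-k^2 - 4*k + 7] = -2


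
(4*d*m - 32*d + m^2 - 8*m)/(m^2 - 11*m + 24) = (4*d + m)/(m - 3)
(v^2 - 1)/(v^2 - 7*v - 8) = (v - 1)/(v - 8)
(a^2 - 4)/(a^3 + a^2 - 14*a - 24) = (a - 2)/(a^2 - a - 12)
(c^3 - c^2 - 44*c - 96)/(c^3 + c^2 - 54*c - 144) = (c + 4)/(c + 6)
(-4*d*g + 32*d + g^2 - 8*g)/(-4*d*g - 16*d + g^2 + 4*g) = (g - 8)/(g + 4)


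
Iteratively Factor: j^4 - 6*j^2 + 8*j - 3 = (j - 1)*(j^3 + j^2 - 5*j + 3) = (j - 1)^2*(j^2 + 2*j - 3) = (j - 1)^3*(j + 3)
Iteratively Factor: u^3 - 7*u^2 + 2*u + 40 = (u - 4)*(u^2 - 3*u - 10) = (u - 5)*(u - 4)*(u + 2)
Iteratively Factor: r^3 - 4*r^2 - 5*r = (r)*(r^2 - 4*r - 5) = r*(r - 5)*(r + 1)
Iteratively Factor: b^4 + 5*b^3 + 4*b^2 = (b + 1)*(b^3 + 4*b^2) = (b + 1)*(b + 4)*(b^2) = b*(b + 1)*(b + 4)*(b)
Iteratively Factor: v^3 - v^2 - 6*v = (v - 3)*(v^2 + 2*v) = v*(v - 3)*(v + 2)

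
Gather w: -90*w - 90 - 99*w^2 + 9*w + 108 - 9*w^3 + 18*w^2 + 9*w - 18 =-9*w^3 - 81*w^2 - 72*w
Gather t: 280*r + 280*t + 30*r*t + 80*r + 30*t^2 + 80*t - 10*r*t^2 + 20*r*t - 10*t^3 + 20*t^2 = 360*r - 10*t^3 + t^2*(50 - 10*r) + t*(50*r + 360)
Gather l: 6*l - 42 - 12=6*l - 54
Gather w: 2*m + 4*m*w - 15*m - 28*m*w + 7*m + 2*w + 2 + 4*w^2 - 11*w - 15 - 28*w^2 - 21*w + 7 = -6*m - 24*w^2 + w*(-24*m - 30) - 6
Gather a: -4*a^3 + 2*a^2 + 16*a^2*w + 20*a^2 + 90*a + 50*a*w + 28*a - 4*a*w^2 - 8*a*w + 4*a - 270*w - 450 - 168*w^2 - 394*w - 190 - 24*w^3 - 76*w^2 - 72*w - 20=-4*a^3 + a^2*(16*w + 22) + a*(-4*w^2 + 42*w + 122) - 24*w^3 - 244*w^2 - 736*w - 660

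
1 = 1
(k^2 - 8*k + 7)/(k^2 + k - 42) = (k^2 - 8*k + 7)/(k^2 + k - 42)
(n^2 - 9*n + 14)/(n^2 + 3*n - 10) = (n - 7)/(n + 5)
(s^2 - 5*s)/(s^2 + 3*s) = (s - 5)/(s + 3)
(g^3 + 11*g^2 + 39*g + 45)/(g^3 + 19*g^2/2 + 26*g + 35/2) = 2*(g^2 + 6*g + 9)/(2*g^2 + 9*g + 7)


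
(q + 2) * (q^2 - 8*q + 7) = q^3 - 6*q^2 - 9*q + 14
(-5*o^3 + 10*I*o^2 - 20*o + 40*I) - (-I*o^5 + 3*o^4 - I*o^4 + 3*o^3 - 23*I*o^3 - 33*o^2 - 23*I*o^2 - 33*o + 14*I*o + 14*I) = I*o^5 - 3*o^4 + I*o^4 - 8*o^3 + 23*I*o^3 + 33*o^2 + 33*I*o^2 + 13*o - 14*I*o + 26*I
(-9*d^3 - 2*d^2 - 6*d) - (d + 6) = -9*d^3 - 2*d^2 - 7*d - 6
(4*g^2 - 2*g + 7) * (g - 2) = 4*g^3 - 10*g^2 + 11*g - 14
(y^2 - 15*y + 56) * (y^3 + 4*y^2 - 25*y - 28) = y^5 - 11*y^4 - 29*y^3 + 571*y^2 - 980*y - 1568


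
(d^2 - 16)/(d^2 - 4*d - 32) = (d - 4)/(d - 8)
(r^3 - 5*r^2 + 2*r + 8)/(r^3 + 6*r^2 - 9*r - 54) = (r^3 - 5*r^2 + 2*r + 8)/(r^3 + 6*r^2 - 9*r - 54)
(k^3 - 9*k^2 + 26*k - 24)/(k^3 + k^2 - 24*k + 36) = (k - 4)/(k + 6)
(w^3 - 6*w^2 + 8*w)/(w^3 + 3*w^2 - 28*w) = (w - 2)/(w + 7)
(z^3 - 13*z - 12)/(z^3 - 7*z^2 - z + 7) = (z^2 - z - 12)/(z^2 - 8*z + 7)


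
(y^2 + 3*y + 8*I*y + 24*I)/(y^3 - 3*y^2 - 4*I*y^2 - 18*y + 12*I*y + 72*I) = (y + 8*I)/(y^2 + y*(-6 - 4*I) + 24*I)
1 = 1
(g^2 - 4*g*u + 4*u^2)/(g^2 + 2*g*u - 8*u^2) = (g - 2*u)/(g + 4*u)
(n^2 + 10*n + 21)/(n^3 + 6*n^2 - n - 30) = (n + 7)/(n^2 + 3*n - 10)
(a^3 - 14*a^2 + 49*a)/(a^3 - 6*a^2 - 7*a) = (a - 7)/(a + 1)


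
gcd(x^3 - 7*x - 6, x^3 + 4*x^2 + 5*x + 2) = x^2 + 3*x + 2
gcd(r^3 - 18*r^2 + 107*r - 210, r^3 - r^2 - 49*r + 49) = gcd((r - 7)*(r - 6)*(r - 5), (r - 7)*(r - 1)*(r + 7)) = r - 7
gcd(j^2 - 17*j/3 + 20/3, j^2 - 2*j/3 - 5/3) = j - 5/3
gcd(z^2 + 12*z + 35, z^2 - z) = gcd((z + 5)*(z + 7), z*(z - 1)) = 1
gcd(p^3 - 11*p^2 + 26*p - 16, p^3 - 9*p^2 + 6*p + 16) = p^2 - 10*p + 16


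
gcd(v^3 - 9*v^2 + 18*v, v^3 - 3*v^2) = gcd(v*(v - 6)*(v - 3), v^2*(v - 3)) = v^2 - 3*v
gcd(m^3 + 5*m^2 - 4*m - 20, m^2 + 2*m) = m + 2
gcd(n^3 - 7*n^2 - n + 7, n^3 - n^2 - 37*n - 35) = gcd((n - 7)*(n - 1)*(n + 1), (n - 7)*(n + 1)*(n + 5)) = n^2 - 6*n - 7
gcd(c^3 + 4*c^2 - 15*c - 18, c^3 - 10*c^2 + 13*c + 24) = c^2 - 2*c - 3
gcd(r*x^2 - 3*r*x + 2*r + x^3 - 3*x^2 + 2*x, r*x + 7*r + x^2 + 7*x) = r + x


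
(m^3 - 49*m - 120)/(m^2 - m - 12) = (m^2 - 3*m - 40)/(m - 4)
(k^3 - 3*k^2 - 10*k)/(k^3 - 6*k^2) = (k^2 - 3*k - 10)/(k*(k - 6))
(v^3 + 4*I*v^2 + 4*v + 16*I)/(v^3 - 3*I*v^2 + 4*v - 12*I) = (v + 4*I)/(v - 3*I)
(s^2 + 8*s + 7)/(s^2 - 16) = (s^2 + 8*s + 7)/(s^2 - 16)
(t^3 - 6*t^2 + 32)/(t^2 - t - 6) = (t^2 - 8*t + 16)/(t - 3)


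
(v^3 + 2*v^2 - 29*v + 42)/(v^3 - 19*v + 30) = (v + 7)/(v + 5)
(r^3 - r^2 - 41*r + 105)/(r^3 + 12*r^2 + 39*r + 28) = (r^2 - 8*r + 15)/(r^2 + 5*r + 4)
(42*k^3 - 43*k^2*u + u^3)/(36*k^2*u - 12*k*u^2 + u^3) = (-7*k^2 + 6*k*u + u^2)/(u*(-6*k + u))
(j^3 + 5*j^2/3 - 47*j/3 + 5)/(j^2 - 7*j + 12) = (3*j^2 + 14*j - 5)/(3*(j - 4))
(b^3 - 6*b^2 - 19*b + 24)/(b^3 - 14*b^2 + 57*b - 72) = (b^2 + 2*b - 3)/(b^2 - 6*b + 9)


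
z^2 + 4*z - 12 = (z - 2)*(z + 6)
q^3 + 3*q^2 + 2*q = q*(q + 1)*(q + 2)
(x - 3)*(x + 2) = x^2 - x - 6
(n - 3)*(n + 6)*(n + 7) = n^3 + 10*n^2 + 3*n - 126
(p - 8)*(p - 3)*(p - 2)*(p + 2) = p^4 - 11*p^3 + 20*p^2 + 44*p - 96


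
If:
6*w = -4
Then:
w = -2/3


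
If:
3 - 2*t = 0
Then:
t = 3/2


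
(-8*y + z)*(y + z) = -8*y^2 - 7*y*z + z^2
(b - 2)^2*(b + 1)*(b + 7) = b^4 + 4*b^3 - 21*b^2 + 4*b + 28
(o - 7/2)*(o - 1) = o^2 - 9*o/2 + 7/2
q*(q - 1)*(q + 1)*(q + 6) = q^4 + 6*q^3 - q^2 - 6*q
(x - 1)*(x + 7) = x^2 + 6*x - 7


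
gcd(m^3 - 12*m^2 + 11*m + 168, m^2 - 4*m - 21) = m^2 - 4*m - 21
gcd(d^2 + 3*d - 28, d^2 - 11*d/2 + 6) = d - 4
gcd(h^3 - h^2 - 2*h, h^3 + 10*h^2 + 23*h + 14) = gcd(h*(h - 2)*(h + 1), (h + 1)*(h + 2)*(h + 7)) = h + 1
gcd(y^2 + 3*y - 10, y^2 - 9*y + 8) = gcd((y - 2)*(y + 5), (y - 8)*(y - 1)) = 1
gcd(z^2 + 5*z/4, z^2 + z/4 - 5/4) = z + 5/4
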